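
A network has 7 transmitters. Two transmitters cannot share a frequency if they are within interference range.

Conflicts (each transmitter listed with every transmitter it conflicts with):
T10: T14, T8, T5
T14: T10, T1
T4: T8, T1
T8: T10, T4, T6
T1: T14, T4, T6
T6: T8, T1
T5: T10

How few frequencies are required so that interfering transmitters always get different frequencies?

The cycle T8-T4-T1-T14-T10-T8 has odd length 5, so it cannot be 2-colored; at least 3 frequencies are needed.
3 frequencies suffice: frequency 1 → {T8, T1, T5}; frequency 2 → {T10, T4, T6}; frequency 3 → {T14}. No two conflicting transmitters share a frequency.

3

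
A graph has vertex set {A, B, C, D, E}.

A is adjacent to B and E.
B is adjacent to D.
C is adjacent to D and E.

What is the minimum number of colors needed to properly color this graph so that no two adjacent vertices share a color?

3

The cycle D-B-A-E-C-D has odd length 5, so it cannot be 2-colored; at least 3 colors are needed.
3 colors suffice: color red → {A, C}; color blue → {B, E}; color green → {D}. Every edge joins two different colors.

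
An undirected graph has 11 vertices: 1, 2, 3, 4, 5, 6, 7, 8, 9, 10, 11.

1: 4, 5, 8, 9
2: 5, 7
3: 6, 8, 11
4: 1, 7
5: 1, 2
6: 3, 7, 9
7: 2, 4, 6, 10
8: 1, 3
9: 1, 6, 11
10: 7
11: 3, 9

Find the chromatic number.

The cycle 3-8-1-9-11-3 has odd length 5, so it cannot be 2-colored; at least 3 colors are needed.
3 colors suffice: 1=a, 2=b, 3=a, 4=b, 5=c, 6=c, 7=a, 8=b, 9=b, 10=b, 11=c. Every edge joins two different colors.

3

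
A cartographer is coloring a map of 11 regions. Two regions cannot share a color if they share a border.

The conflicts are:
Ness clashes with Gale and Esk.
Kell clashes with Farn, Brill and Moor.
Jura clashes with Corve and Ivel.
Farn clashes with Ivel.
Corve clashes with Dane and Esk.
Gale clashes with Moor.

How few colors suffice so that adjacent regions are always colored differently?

3

The cycle Corve-Jura-Ivel-Farn-Kell-Moor-Gale-Ness-Esk-Corve has odd length 9, so it cannot be 2-colored; at least 3 colors are needed.
3 colors suffice: color 1 → {Ness, Kell, Corve, Ivel}; color 2 → {Jura, Farn, Dane, Gale, Brill, Esk}; color 3 → {Moor}. Every pair that conflicts lands in different colors.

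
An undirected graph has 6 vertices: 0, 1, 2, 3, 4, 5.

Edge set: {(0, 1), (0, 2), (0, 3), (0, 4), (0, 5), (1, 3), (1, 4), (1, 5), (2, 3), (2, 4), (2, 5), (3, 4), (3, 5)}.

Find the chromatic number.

4

0, 2, 3, 5 are pairwise adjacent (a clique of size 4), so at least 4 colors are needed.
A valid assignment using 4 colors: 0=blue, 1=green, 2=green, 3=red, 4=yellow, 5=yellow. No two adjacent vertices share a color.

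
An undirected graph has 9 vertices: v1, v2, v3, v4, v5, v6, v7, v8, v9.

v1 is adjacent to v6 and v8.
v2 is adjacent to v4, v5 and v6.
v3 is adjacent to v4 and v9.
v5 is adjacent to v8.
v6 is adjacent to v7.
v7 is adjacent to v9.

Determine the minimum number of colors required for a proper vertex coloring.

3

The cycle v1-v8-v5-v2-v6-v1 has odd length 5, so it cannot be 2-colored; at least 3 colors are needed.
One proper 3-coloring: v1=3, v2=2, v3=2, v4=1, v5=1, v6=1, v7=2, v8=2, v9=1. Every edge joins two different colors.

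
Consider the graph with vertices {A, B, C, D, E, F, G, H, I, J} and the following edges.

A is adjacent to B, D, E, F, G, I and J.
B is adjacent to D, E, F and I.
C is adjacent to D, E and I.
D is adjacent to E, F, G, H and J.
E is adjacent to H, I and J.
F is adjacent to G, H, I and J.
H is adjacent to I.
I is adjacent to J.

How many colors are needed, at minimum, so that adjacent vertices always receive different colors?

4

A, D, F, G are pairwise adjacent (a clique of size 4), so at least 4 colors are needed.
4 colors suffice: A=3, B=4, C=3, D=1, E=2, F=2, G=4, H=3, I=1, J=4. Each edge has distinct colors on its endpoints.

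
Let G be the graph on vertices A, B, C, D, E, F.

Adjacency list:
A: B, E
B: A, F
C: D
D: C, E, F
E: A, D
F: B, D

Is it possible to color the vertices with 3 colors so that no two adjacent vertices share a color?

Yes

The chromatic number is 3. The cycle F-B-A-E-D-F has odd length 5, so it cannot be 2-colored; at least 3 colors are needed.
3 colors suffice: color 1 → {A, D}; color 2 → {B, C, E}; color 3 → {F}.
That is already a proper 3-coloring.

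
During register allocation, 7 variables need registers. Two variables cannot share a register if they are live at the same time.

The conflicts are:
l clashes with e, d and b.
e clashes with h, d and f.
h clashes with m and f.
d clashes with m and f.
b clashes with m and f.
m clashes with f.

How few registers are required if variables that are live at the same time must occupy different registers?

3

b, m, f are mutually in conflict, so at least 3 registers are needed.
A valid assignment using 3 registers: l=1, e=3, h=2, d=2, b=2, m=3, f=1. No two conflicting variables share a register.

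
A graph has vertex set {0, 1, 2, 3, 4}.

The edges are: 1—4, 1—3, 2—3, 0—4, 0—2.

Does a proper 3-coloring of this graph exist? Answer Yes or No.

The chromatic number is 3. The cycle 3-2-0-4-1-3 has odd length 5, so it cannot be 2-colored; at least 3 colors are needed.
3 colors suffice: color red → {0, 3}; color blue → {1, 2}; color green → {4}.
That is already a proper 3-coloring.

Yes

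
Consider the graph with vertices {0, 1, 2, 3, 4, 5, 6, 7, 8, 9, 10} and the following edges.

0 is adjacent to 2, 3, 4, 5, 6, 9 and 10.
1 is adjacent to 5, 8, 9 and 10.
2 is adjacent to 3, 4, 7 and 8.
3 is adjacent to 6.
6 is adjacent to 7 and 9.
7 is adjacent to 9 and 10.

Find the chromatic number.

0, 2, 4 are pairwise adjacent, so at least 3 colors are needed.
3 colors suffice: color red → {0, 1, 7}; color blue → {2, 5, 6, 10}; color green → {3, 4, 8, 9}. No two adjacent vertices share a color.

3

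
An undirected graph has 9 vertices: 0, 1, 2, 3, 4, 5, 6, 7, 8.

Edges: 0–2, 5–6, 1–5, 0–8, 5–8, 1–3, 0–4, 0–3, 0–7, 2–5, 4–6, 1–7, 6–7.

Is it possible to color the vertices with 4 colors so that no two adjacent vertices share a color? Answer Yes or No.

Yes

The chromatic number is 3. The cycle 1-3-0-2-5-1 has odd length 5, so it cannot be 2-colored; at least 3 colors are needed.
A valid assignment using 3 colors: 0=a, 1=b, 2=b, 3=c, 4=c, 5=a, 6=b, 7=c, 8=b.
Since 4 ≥ 3, a proper 4-coloring certainly exists.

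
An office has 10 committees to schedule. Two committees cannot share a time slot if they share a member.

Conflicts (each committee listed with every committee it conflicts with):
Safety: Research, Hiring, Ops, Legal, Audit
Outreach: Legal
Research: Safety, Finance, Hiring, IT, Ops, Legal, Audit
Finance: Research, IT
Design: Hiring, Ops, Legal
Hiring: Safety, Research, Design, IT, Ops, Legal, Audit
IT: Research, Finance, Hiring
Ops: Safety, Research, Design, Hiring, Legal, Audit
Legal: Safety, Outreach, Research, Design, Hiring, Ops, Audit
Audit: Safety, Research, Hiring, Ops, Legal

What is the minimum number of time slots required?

Safety, Research, Hiring, Ops, Legal, Audit pairwise conflict, so at least 6 time slots are needed.
6 time slots suffice: time slot 1 → {Outreach, Finance, Hiring}; time slot 2 → {Research, Design}; time slot 3 → {IT, Legal}; time slot 4 → {Ops}; time slot 5 → {Audit}; time slot 6 → {Safety}. Each listed conflict is separated.

6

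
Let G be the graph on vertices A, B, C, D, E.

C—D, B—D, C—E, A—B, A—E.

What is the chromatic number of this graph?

The cycle E-C-D-B-A-E has odd length 5, so it cannot be 2-colored; at least 3 colors are needed.
3 colors suffice: color red → {D, E}; color blue → {A, C}; color green → {B}. No two adjacent vertices share a color.

3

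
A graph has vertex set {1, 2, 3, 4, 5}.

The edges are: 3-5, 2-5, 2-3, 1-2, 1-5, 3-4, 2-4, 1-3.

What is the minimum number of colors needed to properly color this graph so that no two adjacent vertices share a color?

1, 2, 3, 5 are mutually adjacent (a clique of size 4), so at least 4 colors are needed.
A valid assignment using 4 colors: 1=yellow, 2=red, 3=blue, 4=green, 5=green. Every edge joins two different colors.

4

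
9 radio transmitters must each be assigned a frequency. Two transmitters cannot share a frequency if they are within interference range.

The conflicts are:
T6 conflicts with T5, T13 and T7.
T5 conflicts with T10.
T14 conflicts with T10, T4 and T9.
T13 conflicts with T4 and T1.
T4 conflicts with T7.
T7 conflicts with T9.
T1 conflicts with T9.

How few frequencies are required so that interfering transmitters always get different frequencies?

The cycle T14-T4-T13-T1-T9-T14 has odd length 5, so it cannot be 2-colored; at least 3 frequencies are needed.
3 frequencies suffice: T6=2, T5=1, T14=1, T13=1, T10=2, T4=2, T7=1, T1=3, T9=2. Every pair that conflicts lands in different frequencies.

3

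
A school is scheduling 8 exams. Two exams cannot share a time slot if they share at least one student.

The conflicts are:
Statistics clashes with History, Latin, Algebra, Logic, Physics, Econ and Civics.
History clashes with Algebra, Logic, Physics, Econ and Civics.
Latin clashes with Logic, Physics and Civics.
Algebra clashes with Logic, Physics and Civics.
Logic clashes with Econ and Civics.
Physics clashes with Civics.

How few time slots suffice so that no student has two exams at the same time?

5

Statistics, History, Algebra, Logic, Civics all conflict with each other, so at least 5 time slots are needed.
Using 5 time slots: Statistics=1, History=4, Latin=4, Algebra=5, Logic=2, Physics=2, Econ=3, Civics=3. Each listed conflict is separated.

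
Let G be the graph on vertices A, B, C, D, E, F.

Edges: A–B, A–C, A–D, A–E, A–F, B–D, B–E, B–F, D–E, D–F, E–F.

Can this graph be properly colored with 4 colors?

A, B, D, E, F are mutually adjacent (a clique of size 5), so at least 5 colors are needed.
So 4 colors are not enough.

No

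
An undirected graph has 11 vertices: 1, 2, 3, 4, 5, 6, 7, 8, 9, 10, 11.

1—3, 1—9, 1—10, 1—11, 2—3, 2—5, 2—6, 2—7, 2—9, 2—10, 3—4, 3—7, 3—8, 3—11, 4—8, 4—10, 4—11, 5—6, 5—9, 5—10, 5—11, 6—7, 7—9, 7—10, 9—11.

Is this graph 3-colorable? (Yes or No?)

The chromatic number is 3. 2, 6, 7 are pairwise adjacent, so at least 3 colors are needed.
3 colors suffice: 1=c, 2=a, 3=b, 4=c, 5=c, 6=b, 7=c, 8=a, 9=b, 10=b, 11=a.
That is already a proper 3-coloring.

Yes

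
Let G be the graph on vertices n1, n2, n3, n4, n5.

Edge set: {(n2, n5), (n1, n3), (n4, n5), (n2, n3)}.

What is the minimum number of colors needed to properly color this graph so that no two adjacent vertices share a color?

n1 and n3 are adjacent, so at least 2 colors are needed.
2 colors suffice: color 1 → {n3, n5}; color 2 → {n1, n2, n4}. Each edge has distinct colors on its endpoints.

2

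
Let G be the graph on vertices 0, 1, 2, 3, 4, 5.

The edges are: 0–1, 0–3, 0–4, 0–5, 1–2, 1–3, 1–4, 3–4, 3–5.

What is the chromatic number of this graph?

4

0, 1, 3, 4 are mutually adjacent (a clique of size 4), so at least 4 colors are needed.
4 colors suffice: color red → {0, 2}; color blue → {1, 5}; color green → {3}; color yellow → {4}. No two adjacent vertices share a color.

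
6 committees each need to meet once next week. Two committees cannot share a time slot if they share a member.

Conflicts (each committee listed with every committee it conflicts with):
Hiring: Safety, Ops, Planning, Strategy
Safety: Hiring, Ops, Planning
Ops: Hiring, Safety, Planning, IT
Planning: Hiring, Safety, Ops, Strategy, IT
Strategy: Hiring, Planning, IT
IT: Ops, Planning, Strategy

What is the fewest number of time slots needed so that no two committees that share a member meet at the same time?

Hiring, Safety, Ops, Planning are mutually in conflict, so at least 4 time slots are needed.
4 time slots suffice: time slot 1 → {Planning}; time slot 2 → {Ops, Strategy}; time slot 3 → {Hiring, IT}; time slot 4 → {Safety}. Each listed conflict is separated.

4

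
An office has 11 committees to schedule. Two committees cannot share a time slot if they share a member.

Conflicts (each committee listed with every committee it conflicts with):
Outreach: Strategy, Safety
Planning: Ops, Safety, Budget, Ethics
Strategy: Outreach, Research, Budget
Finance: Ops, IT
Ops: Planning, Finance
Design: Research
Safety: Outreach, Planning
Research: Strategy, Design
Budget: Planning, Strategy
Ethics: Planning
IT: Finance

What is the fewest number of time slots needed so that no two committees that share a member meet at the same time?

The cycle Safety-Outreach-Strategy-Budget-Planning-Safety has odd length 5, so it cannot be 2-colored; at least 3 time slots are needed.
Using 3 time slots: Outreach=2, Planning=1, Strategy=1, Finance=1, Ops=2, Design=1, Safety=3, Research=2, Budget=2, Ethics=2, IT=2. Each listed conflict is separated.

3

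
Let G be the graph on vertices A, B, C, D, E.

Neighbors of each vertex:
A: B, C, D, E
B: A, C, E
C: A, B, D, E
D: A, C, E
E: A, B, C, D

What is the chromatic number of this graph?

A, C, D, E form a clique, so at least 4 colors are needed.
One proper 4-coloring: A=2, B=4, C=3, D=4, E=1. No two adjacent vertices share a color.

4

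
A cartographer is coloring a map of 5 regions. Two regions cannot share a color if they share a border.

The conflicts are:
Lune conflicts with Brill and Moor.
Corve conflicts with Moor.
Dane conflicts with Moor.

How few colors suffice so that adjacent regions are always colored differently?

Lune and Moor conflict, so at least 2 colors are needed.
2 colors suffice: color 1 → {Brill, Moor}; color 2 → {Lune, Corve, Dane}. Each listed conflict is separated.

2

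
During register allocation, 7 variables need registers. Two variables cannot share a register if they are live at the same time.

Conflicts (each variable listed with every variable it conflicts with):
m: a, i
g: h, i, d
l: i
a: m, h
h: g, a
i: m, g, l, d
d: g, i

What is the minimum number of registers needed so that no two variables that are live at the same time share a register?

3

g, i, d pairwise conflict, so at least 3 registers are needed.
3 registers suffice: register 1 → {a, i}; register 2 → {m, g, l}; register 3 → {h, d}. No two conflicting variables share a register.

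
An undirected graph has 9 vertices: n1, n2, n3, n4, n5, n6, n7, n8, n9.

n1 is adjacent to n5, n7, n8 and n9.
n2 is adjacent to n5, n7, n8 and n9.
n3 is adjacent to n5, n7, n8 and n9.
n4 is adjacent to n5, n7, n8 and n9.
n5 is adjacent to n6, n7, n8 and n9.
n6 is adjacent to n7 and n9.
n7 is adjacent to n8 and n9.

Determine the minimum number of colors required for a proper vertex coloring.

4

n2, n5, n7, n9 are pairwise adjacent (a clique of size 4), so at least 4 colors are needed.
A valid assignment using 4 colors: n1=4, n2=4, n3=4, n4=4, n5=2, n6=4, n7=1, n8=3, n9=3. Every edge joins two different colors.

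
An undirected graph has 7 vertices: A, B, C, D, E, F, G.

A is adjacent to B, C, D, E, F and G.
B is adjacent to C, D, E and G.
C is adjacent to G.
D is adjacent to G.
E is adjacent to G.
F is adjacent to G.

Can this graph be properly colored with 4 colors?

The chromatic number is 4. A, B, D, G form a clique, so at least 4 colors are needed.
4 colors suffice: color 1 → {G}; color 2 → {A}; color 3 → {B, F}; color 4 → {C, D, E}.
That is already a proper 4-coloring.

Yes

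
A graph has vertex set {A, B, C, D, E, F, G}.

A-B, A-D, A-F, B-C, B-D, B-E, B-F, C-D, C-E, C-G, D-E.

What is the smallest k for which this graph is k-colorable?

4

B, C, D, E are mutually adjacent (a clique of size 4), so at least 4 colors are needed.
A valid assignment using 4 colors: A=green, B=red, C=green, D=blue, E=yellow, F=blue, G=red. Each edge has distinct colors on its endpoints.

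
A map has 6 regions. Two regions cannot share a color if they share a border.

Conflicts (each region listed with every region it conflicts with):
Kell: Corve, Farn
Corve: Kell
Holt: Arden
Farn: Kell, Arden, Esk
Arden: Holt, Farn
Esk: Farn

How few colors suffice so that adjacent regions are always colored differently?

Kell and Corve conflict, so at least 2 colors are needed.
A valid assignment using 2 colors: Kell=2, Corve=1, Holt=1, Farn=1, Arden=2, Esk=2. Each listed conflict is separated.

2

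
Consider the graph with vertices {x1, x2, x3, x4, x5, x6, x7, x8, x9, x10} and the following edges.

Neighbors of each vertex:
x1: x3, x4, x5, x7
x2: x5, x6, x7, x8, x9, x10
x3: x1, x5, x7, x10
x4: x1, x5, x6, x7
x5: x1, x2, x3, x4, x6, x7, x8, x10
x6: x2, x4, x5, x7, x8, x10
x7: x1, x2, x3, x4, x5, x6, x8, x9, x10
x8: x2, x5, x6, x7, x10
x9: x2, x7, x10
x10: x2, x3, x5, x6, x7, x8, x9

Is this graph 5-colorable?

No

x2, x5, x6, x7, x8, x10 form a clique, so at least 6 colors are needed.
So 5 colors are not enough.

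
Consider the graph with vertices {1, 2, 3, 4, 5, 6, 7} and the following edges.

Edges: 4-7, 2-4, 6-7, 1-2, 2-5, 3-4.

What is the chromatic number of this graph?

2 and 5 are adjacent, so at least 2 colors are needed.
2 colors suffice: 1=b, 2=a, 3=a, 4=b, 5=b, 6=b, 7=a. Every edge joins two different colors.

2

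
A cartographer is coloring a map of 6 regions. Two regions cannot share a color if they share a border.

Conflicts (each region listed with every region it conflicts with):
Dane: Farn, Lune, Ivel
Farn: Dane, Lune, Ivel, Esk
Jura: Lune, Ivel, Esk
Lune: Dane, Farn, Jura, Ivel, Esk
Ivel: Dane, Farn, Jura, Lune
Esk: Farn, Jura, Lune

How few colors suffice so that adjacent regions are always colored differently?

Dane, Farn, Lune, Ivel pairwise conflict, so at least 4 colors are needed.
4 colors suffice: color 1 → {Lune}; color 2 → {Farn, Jura}; color 3 → {Ivel, Esk}; color 4 → {Dane}. No two conflicting regions share a color.

4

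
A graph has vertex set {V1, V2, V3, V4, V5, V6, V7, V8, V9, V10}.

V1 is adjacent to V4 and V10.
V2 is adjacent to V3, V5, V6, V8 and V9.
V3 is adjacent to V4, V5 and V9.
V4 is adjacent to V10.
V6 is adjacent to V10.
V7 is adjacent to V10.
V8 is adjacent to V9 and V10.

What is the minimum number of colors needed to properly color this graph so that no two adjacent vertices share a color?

V2, V3, V5 are pairwise adjacent, so at least 3 colors are needed.
3 colors suffice: V1=2, V2=1, V3=2, V4=3, V5=3, V6=2, V7=2, V8=2, V9=3, V10=1. No two adjacent vertices share a color.

3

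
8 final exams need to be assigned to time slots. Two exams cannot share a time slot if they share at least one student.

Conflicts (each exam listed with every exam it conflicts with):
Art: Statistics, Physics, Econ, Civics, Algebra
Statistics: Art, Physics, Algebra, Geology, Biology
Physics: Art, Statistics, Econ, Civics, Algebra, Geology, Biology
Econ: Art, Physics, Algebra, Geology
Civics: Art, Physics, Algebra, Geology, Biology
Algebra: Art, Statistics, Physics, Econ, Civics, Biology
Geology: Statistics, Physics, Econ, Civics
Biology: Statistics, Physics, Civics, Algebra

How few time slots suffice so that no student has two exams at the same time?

4

Art, Statistics, Physics, Algebra pairwise conflict, so at least 4 time slots are needed.
Using 4 time slots: Art=4, Statistics=3, Physics=1, Econ=3, Civics=3, Algebra=2, Geology=2, Biology=4. Every pair that conflicts lands in different time slots.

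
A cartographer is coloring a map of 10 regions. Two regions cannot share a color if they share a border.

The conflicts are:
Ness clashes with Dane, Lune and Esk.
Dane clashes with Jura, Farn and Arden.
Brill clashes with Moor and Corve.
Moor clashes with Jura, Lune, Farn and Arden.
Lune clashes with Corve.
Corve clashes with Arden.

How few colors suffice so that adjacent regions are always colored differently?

The cycle Ness-Lune-Corve-Arden-Dane-Ness has odd length 5, so it cannot be 2-colored; at least 3 colors are needed.
3 colors suffice: color 1 → {Dane, Moor, Esk, Corve}; color 2 → {Ness, Brill, Jura, Farn, Arden}; color 3 → {Lune}. Each listed conflict is separated.

3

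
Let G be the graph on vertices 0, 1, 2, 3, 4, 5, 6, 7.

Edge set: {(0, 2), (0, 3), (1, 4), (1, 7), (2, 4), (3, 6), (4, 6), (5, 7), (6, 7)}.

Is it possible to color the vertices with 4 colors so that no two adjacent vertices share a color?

Yes

The chromatic number is 3. The cycle 0-3-6-4-2-0 has odd length 5, so it cannot be 2-colored; at least 3 colors are needed.
3 colors suffice: color red → {0, 1, 5, 6}; color blue → {3, 4, 7}; color green → {2}.
Since 4 ≥ 3, a proper 4-coloring certainly exists.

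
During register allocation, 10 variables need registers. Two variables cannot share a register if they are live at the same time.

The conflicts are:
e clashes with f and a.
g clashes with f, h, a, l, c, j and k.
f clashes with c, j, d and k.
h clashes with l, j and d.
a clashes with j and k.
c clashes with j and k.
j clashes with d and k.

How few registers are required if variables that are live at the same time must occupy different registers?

5

g, f, c, j, k pairwise conflict, so at least 5 registers are needed.
5 registers suffice: e=1, g=1, f=3, h=3, a=3, l=2, c=5, j=2, d=1, k=4. Every pair that conflicts lands in different registers.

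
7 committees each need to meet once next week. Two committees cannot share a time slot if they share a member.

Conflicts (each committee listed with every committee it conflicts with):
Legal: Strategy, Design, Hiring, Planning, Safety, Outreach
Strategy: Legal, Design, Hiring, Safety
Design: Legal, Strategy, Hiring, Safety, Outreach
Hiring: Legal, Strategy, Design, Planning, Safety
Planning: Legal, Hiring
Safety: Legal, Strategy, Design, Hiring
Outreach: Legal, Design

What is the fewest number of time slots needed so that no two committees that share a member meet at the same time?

Legal, Strategy, Design, Hiring, Safety all conflict with each other, so at least 5 time slots are needed.
5 time slots suffice: Legal=1, Strategy=4, Design=3, Hiring=2, Planning=3, Safety=5, Outreach=2. Every pair that conflicts lands in different time slots.

5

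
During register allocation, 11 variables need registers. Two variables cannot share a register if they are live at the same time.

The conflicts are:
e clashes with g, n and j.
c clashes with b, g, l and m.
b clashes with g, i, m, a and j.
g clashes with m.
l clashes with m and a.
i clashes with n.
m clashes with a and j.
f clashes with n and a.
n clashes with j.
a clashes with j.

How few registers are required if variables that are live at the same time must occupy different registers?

b, m, a, j all conflict with each other, so at least 4 registers are needed.
4 registers suffice: register 1 → {m, n}; register 2 → {e, b, l, f}; register 3 → {c, i, j}; register 4 → {g, a}. Every pair that conflicts lands in different registers.

4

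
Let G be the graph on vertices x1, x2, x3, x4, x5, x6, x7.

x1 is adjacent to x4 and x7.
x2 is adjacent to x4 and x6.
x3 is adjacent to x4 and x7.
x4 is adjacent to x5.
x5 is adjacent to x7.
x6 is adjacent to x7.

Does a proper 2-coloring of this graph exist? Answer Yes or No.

No

The cycle x2-x4-x1-x7-x6-x2 has odd length 5, so it cannot be 2-colored; at least 3 colors are needed.
So 2 colors are not enough.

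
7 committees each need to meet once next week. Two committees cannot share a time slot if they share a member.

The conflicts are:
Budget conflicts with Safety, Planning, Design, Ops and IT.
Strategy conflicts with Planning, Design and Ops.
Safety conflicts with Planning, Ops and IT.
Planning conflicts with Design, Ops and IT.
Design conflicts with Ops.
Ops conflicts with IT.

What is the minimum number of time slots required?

5

Budget, Safety, Planning, Ops, IT all conflict with each other, so at least 5 time slots are needed.
5 time slots suffice: time slot 1 → {Ops}; time slot 2 → {Planning}; time slot 3 → {Budget, Strategy}; time slot 4 → {Safety, Design}; time slot 5 → {IT}. Every pair that conflicts lands in different time slots.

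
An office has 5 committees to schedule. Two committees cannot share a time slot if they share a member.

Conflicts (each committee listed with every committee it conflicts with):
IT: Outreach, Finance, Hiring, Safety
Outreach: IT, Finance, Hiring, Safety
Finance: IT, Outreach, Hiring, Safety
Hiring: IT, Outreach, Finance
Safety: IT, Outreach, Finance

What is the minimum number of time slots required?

4

IT, Outreach, Finance, Safety pairwise conflict, so at least 4 time slots are needed.
4 time slots suffice: time slot 1 → {Finance}; time slot 2 → {Outreach}; time slot 3 → {IT}; time slot 4 → {Hiring, Safety}. No two conflicting committees share a time slot.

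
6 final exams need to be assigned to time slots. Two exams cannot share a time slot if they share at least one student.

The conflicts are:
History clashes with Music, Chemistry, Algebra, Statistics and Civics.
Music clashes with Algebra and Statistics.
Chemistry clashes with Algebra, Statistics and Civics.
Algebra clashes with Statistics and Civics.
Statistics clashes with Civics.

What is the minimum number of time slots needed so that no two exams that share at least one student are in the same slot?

5

History, Chemistry, Algebra, Statistics, Civics all conflict with each other, so at least 5 time slots are needed.
A valid assignment using 5 time slots: History=2, Music=4, Chemistry=5, Algebra=1, Statistics=3, Civics=4. No two conflicting exams share a time slot.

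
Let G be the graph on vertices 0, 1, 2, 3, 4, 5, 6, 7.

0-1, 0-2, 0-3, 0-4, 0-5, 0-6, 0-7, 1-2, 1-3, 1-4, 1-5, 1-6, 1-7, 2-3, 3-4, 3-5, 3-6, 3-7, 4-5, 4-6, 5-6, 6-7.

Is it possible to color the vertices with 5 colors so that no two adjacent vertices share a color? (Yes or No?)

No

0, 1, 3, 4, 5, 6 are mutually adjacent (a clique of size 6), so at least 6 colors are needed.
So 5 colors are not enough.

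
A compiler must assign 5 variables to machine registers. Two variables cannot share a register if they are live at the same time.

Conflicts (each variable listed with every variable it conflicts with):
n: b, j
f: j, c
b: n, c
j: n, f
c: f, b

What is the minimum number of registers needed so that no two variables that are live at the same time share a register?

3

The cycle c-f-j-n-b-c has odd length 5, so it cannot be 2-colored; at least 3 registers are needed.
3 registers suffice: register 1 → {j, c}; register 2 → {f, b}; register 3 → {n}. Every pair that conflicts lands in different registers.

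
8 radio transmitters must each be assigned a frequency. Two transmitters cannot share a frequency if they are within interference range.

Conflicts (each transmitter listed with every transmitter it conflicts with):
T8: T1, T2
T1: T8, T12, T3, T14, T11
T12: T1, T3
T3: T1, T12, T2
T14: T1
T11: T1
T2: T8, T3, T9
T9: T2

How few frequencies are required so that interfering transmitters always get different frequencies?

3

T1, T12, T3 all conflict with each other, so at least 3 frequencies are needed.
A valid assignment using 3 frequencies: T8=2, T1=1, T12=3, T3=2, T14=2, T11=2, T2=1, T9=2. Each listed conflict is separated.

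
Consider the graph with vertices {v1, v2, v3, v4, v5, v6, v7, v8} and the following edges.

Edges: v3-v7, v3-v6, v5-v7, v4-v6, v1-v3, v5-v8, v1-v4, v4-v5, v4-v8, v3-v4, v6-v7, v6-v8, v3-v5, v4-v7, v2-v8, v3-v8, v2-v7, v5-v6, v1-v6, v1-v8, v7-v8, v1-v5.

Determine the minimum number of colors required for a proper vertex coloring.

v1, v3, v4, v5, v6, v8 are mutually adjacent (a clique of size 6), so at least 6 colors are needed.
6 colors suffice: color 1 → {v8}; color 2 → {v2, v4}; color 3 → {v5}; color 4 → {v6}; color 5 → {v3}; color 6 → {v1, v7}. Every edge joins two different colors.

6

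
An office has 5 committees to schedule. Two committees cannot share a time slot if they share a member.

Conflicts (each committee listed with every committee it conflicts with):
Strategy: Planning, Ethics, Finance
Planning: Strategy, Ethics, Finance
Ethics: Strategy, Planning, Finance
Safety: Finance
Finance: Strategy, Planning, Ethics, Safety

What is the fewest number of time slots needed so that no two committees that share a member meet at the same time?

Strategy, Planning, Ethics, Finance are mutually in conflict, so at least 4 time slots are needed.
4 time slots suffice: time slot 1 → {Finance}; time slot 2 → {Planning, Safety}; time slot 3 → {Ethics}; time slot 4 → {Strategy}. Every pair that conflicts lands in different time slots.

4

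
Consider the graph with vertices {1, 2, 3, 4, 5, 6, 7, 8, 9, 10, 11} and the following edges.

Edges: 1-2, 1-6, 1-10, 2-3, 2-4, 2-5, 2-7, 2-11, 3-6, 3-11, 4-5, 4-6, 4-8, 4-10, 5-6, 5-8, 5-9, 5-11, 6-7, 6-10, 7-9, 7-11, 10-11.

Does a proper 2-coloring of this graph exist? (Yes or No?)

2, 3, 11 are pairwise adjacent, so at least 3 colors are needed.
So 2 colors are not enough.

No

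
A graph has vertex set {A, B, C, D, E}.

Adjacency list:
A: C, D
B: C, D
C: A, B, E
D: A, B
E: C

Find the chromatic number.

B and C are adjacent, so at least 2 colors are needed.
2 colors suffice: color red → {C, D}; color blue → {A, B, E}. No two adjacent vertices share a color.

2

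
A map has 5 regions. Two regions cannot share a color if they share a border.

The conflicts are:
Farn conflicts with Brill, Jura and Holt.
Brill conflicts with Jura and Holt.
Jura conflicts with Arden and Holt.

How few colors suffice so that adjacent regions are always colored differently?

4

Farn, Brill, Jura, Holt all conflict with each other, so at least 4 colors are needed.
4 colors suffice: color 1 → {Jura}; color 2 → {Arden, Holt}; color 3 → {Brill}; color 4 → {Farn}. Every pair that conflicts lands in different colors.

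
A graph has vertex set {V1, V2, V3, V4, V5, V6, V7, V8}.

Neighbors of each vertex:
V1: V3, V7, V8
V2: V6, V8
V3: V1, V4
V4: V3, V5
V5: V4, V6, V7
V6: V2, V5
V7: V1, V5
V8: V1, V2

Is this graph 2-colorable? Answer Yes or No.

No

The cycle V5-V7-V1-V3-V4-V5 has odd length 5, so it cannot be 2-colored; at least 3 colors are needed.
So 2 colors are not enough.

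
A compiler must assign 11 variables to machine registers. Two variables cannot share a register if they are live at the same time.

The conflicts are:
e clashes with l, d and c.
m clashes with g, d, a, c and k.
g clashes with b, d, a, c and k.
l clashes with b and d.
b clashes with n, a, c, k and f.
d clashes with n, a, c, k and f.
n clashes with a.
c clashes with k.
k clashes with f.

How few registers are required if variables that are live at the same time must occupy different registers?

m, g, d, c, k pairwise conflict, so at least 5 registers are needed.
Using 5 registers: e=2, m=5, g=2, l=3, b=1, d=1, n=2, a=3, c=4, k=3, f=2. Every pair that conflicts lands in different registers.

5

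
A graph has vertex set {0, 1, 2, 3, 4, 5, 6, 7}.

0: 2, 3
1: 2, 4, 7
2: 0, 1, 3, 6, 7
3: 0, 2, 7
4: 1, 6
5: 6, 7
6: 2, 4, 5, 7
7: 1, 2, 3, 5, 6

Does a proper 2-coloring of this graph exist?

No

0, 2, 3 are pairwise adjacent, so at least 3 colors are needed.
So 2 colors are not enough.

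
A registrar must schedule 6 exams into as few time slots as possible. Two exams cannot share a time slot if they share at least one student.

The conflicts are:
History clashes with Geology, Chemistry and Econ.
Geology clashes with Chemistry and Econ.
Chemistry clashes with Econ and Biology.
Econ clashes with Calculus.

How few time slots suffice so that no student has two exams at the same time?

4

History, Geology, Chemistry, Econ all conflict with each other, so at least 4 time slots are needed.
A valid assignment using 4 time slots: History=4, Geology=3, Chemistry=2, Econ=1, Calculus=2, Biology=1. No two conflicting exams share a time slot.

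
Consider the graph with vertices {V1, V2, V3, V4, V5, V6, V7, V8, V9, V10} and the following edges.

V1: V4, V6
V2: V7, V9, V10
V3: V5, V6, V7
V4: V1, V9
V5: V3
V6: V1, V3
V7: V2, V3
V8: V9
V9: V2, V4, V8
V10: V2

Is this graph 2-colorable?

No

The cycle V6-V3-V7-V2-V9-V4-V1-V6 has odd length 7, so it cannot be 2-colored; at least 3 colors are needed.
So 2 colors are not enough.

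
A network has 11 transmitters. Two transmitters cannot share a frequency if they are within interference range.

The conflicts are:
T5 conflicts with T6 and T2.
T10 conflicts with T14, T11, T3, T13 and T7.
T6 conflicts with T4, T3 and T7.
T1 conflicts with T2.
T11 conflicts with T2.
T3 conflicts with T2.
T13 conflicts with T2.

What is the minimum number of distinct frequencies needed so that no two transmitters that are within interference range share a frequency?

T10 and T14 conflict, so at least 2 frequencies are needed.
2 frequencies suffice: frequency 1 → {T10, T6, T2}; frequency 2 → {T5, T1, T14, T11, T4, T3, T13, T7}. Every pair that conflicts lands in different frequencies.

2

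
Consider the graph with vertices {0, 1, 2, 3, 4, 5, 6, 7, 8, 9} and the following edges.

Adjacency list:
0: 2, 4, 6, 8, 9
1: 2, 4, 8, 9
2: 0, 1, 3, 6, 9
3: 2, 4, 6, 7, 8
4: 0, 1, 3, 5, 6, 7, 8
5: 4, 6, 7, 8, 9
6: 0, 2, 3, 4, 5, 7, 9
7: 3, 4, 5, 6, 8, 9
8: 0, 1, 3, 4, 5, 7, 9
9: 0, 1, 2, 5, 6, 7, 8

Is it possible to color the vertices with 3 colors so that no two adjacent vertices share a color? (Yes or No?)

No

5, 7, 8, 9 form a clique, so at least 4 colors are needed.
So 3 colors are not enough.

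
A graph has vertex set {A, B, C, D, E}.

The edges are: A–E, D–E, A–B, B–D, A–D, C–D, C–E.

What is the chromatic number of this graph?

3

A, B, D form a triangle, so at least 3 colors are needed.
3 colors suffice: color 1 → {D}; color 2 → {A, C}; color 3 → {B, E}. Each edge has distinct colors on its endpoints.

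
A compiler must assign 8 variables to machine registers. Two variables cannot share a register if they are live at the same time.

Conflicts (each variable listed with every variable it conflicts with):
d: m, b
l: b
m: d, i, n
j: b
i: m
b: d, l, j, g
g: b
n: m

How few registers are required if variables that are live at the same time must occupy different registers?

2

d and b conflict, so at least 2 registers are needed.
2 registers suffice: register 1 → {m, b}; register 2 → {d, l, j, i, g, n}. No two conflicting variables share a register.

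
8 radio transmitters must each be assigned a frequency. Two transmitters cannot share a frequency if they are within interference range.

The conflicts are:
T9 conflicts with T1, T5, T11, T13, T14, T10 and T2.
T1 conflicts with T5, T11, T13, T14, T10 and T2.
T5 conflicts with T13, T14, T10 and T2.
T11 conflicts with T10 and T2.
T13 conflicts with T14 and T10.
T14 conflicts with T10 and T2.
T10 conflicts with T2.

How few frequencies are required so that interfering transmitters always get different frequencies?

T9, T1, T5, T13, T14, T10 all conflict with each other, so at least 6 frequencies are needed.
6 frequencies suffice: frequency 1 → {T1}; frequency 2 → {T9}; frequency 3 → {T10}; frequency 4 → {T13, T2}; frequency 5 → {T11, T14}; frequency 6 → {T5}. Every pair that conflicts lands in different frequencies.

6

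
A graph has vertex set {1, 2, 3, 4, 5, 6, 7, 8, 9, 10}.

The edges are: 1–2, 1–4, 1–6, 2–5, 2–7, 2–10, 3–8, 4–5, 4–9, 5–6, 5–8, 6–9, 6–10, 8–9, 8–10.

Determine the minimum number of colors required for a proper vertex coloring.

2

2 and 7 are adjacent, so at least 2 colors are needed.
One proper 2-coloring: 1=b, 2=a, 3=b, 4=a, 5=b, 6=a, 7=b, 8=a, 9=b, 10=b. No two adjacent vertices share a color.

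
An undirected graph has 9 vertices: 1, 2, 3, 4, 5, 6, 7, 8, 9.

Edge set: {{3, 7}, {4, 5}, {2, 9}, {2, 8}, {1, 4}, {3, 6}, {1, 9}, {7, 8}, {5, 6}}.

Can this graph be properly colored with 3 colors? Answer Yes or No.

The chromatic number is 3. The cycle 4-5-6-3-7-8-2-9-1-4 has odd length 9, so it cannot be 2-colored; at least 3 colors are needed.
3 colors suffice: color red → {5, 7, 9}; color blue → {3, 4, 8}; color green → {1, 2, 6}.
That is already a proper 3-coloring.

Yes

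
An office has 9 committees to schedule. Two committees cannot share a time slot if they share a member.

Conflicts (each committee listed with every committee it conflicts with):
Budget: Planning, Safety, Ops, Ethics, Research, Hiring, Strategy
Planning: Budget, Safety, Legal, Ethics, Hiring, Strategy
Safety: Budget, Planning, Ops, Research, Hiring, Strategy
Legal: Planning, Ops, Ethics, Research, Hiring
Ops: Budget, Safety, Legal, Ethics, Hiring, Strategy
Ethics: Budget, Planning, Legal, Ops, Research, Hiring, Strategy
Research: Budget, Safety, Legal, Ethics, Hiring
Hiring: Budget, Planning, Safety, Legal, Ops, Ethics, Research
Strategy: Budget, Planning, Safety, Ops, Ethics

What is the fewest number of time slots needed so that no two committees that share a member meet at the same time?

Budget, Ops, Ethics, Hiring pairwise conflict, so at least 4 time slots are needed.
4 time slots suffice: time slot 1 → {Safety, Ethics}; time slot 2 → {Budget, Legal}; time slot 3 → {Hiring, Strategy}; time slot 4 → {Planning, Ops, Research}. Every pair that conflicts lands in different time slots.

4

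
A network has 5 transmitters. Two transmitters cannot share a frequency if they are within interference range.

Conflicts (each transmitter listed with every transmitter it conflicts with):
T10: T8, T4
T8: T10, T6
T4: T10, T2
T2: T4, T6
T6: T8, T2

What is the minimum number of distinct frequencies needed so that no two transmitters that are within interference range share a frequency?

The cycle T2-T4-T10-T8-T6-T2 has odd length 5, so it cannot be 2-colored; at least 3 frequencies are needed.
3 frequencies suffice: frequency 1 → {T10, T6}; frequency 2 → {T8, T4}; frequency 3 → {T2}. No two conflicting transmitters share a frequency.

3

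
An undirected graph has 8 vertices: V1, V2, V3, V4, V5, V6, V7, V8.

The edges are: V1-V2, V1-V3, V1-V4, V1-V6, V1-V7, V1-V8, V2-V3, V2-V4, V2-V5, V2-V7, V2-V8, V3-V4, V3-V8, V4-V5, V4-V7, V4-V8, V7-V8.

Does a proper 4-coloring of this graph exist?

V1, V2, V4, V7, V8 are mutually adjacent (a clique of size 5), so at least 5 colors are needed.
So 4 colors are not enough.

No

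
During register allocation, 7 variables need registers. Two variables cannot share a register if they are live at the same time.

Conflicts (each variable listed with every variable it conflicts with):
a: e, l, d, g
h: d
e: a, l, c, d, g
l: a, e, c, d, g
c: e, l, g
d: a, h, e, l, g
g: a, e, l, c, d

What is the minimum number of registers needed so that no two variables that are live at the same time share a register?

5

a, e, l, d, g pairwise conflict, so at least 5 registers are needed.
5 registers suffice: register 1 → {c, d}; register 2 → {h, l}; register 3 → {e}; register 4 → {g}; register 5 → {a}. Every pair that conflicts lands in different registers.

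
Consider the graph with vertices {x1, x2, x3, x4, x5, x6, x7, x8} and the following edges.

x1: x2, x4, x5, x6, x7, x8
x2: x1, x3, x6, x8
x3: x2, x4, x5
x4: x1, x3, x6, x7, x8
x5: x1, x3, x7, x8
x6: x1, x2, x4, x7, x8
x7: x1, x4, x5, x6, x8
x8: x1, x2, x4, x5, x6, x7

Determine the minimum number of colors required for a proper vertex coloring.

5

x1, x4, x6, x7, x8 form a clique, so at least 5 colors are needed.
5 colors suffice: color 1 → {x1, x3}; color 2 → {x8}; color 3 → {x5, x6}; color 4 → {x2, x7}; color 5 → {x4}. Each edge has distinct colors on its endpoints.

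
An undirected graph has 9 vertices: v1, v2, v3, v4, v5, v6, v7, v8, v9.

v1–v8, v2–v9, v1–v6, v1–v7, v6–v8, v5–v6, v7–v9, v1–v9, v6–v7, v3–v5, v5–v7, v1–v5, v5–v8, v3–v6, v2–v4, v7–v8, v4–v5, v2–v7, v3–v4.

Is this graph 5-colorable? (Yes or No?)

The chromatic number is 5. v1, v5, v6, v7, v8 are pairwise adjacent (a clique of size 5), so at least 5 colors are needed.
5 colors suffice: v1=green, v2=green, v3=green, v4=red, v5=blue, v6=yellow, v7=red, v8=purple, v9=blue.
That is already a proper 5-coloring.

Yes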